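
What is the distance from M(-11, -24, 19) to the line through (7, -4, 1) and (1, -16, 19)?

A direction vector is d = (-6, -12, 18).
AP = (-18, -20, 18); AP·d = 672, |AP|² = 1048, |d|² = 504.
distance² = |AP|² − (AP·d)²/|d|² = 1048 − 451584/504 = 152, so the distance is 2√38.

2√38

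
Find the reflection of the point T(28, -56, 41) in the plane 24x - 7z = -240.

(-20, -56, 55)

With n = (24, 0, -7), the signed offset is (n·T − (-240))/|n|² = 625/625 = 1.
T' = T − 2t·n = (28, -56, 41) − 2·(24, 0, -7) = (-20, -56, 55).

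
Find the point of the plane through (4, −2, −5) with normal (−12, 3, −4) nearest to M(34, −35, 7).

The perpendicular from M has direction n = (−12, 3, −4): r = (34, −35, 7) + μ(−12, 3, −4).
Substitute into the plane: n·(M + μn) = -34 gives -541 + 169μ = -34, so μ = 3.
Foot = (34, −35, 7) + 3·(−12, 3, −4) = (−2, −26, −5).

(-2, -26, -5)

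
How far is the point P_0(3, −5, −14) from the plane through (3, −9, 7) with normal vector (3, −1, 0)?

4/√10

The plane has equation n·(r − (3, −9, 7)) = 0, i.e. n·r = 18.
Then n·(3, −5, −14) − 18 = −4.
|n| = √(9 + 1 + 0) = √10, so the distance is |-4|/√10 = 2√10/5.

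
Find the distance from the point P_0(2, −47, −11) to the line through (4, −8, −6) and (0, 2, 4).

7√14

A direction vector is d = (−4, 10, 10).
AP = (−2, −39, −5), and AP × d = (−340, 40, −176).
|AP × d|² = 148176 and |d|² = 216, so the distance is √(148176/216) = √686 = 7√14.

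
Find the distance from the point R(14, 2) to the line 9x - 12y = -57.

53/5

d = |9·14 + (-12)·2 − (-57)| / √(81 + 144) = |159|/15 = 53/5.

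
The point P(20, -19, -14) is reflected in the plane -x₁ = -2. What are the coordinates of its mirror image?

(-16, -19, -14)

With n = (-1, 0, 0), the signed offset is (n·P − (-2))/|n|² = -18/1 = -18.
P' = P − 2t·n = (20, -19, -14) − (-36)·(-1, 0, 0) = (-16, -19, -14).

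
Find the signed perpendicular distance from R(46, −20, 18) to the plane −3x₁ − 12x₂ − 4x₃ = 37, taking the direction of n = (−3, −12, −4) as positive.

-7/13

n·R − 37 = -7.
|n| = 13, so the signed distance is -7/13.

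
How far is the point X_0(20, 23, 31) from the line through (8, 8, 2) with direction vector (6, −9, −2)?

33

Direction vector d = (6, −9, −2).
AP = (12, 15, 29); AP·d = -121, |AP|² = 1210, |d|² = 121.
distance² = |AP|² − (AP·d)²/|d|² = 1210 − 14641/121 = 1089, so the distance is 33.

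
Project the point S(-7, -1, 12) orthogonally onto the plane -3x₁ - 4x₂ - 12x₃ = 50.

The perpendicular from S has direction n = (-3, -4, -12): r = (-7, -1, 12) + λ(-3, -4, -12).
Substitute into the plane: n·(S + λn) = 50 gives -119 + 169λ = 50, so λ = 1.
Foot = (-7, -1, 12) + 1·(-3, -4, -12) = (-10, -5, 0).

(-10, -5, 0)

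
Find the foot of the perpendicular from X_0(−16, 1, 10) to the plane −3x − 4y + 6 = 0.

(-10, 9, 10)

The perpendicular from X_0 has direction n = (−3, −4, 0): r = (−16, 1, 10) + λ(−3, −4, 0).
Substitute into the plane: n·(X_0 + λn) = -6 gives 44 + 25λ = -6, so λ = -2.
Foot = (−16, 1, 10) + (-2)·(−3, −4, 0) = (−10, 9, 10).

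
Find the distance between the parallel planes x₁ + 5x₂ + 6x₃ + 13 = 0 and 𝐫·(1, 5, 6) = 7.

20/√62

With common normal n = (1, 5, 6) (|n| = √62), the distance is |(-13) − 7|/|n| = 20/√62.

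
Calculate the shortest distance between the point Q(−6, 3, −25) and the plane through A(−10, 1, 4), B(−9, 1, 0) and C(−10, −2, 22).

AB = (1, 0, −4) and AC = (0, −3, 18), so a normal is n = AB × AC = (−12, −18, −3).
n = (−12, −18, −3); n·P − 90 = 3; |n| = 3√53; distance = 3/(3√53) = 1/√53.

1/√53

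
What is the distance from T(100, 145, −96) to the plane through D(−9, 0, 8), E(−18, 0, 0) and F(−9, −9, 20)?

DE = (−9, 0, −8) and DF = (0, −9, 12), so a normal is n = DE × DF = (−72, 108, 81).
n = (−72, 108, 81); n·P − 1296 = -612; |n| = 153; distance = 612/153 = 4.

4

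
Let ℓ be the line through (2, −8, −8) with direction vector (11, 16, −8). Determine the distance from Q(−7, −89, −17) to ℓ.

9√34

Direction vector d = (11, 16, −8).
AP = (−9, −81, −9), and AP × d = (792, −171, 747).
|AP × d|² = 1214514 and |d|² = 441, so the distance is √(1214514/441) = √2754 = 9√34.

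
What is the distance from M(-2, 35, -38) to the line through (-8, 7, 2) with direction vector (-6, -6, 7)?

22

Direction vector d = (-6, -6, 7).
AP = (6, 28, -40); AP·d = -484, |AP|² = 2420, |d|² = 121.
distance² = |AP|² − (AP·d)²/|d|² = 2420 − 234256/121 = 484, so the distance is 22.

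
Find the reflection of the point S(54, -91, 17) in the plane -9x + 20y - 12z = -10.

(-18, 69, -79)

n = (-9, 20, -12), |n|² = 625, n·S − (-10) = -2500, so t = -2500/625 = -4.
Foot F = S − (-4)·n = (18, -11, -31); the reflection is 2F − S = (-18, 69, -79).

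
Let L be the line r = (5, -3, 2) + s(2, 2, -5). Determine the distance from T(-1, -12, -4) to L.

Direction vector d = (2, 2, -5).
AP = (-6, -9, -6); AP·d = 0, |AP|² = 153, |d|² = 33.
distance² = |AP|² − (AP·d)²/|d|² = 153 − 0/33 = 153, so the distance is 3√17.

3√17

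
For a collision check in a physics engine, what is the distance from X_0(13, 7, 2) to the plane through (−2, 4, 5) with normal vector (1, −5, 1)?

1/√3

The plane has equation n·(r − (−2, 4, 5)) = 0, i.e. n·r = -17.
Then n·(13, 7, 2) − (−17) = −3.
|n| = √(1 + 25 + 1) = 3√3, so the distance is |-3|/(3√3) = 1/√3.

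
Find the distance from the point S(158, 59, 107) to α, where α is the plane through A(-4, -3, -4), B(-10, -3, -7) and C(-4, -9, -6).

8

AB = (-6, 0, -3) and AC = (0, -6, -2), so a normal is n = AB × AC = (-18, -12, 36).
Then n·(158, 59, 107) - (-36) = 336.
|n| = √(324 + 144 + 1296) = 42, so the distance is |336|/42 = 8.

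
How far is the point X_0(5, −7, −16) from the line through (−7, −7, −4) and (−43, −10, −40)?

A direction vector is d = (−36, −3, −36).
AP = (12, 0, −12), and AP × d = (−36, 864, −36).
|AP × d|² = 749088 and |d|² = 2601, so the distance is √(749088/2601) = √288 = 12√2.

12√2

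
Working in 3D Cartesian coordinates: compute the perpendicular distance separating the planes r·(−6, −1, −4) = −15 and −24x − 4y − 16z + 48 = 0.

3√53/53

Divide the second equation by 4 to match normals: −6x − y − 4z = -12.
With common normal n = (−6, −1, −4) (|n| = √53), the distance is |(-15) − (-12)|/|n| = 3/√53.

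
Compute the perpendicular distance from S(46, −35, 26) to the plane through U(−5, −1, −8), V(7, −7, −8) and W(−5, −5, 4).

UV = (12, −6, 0) and UW = (0, −4, 12), so a normal is n = UV × UW = (−72, −144, −48).
Then n·(46, −35, 26) − 888 = −408.
|n| = √(5184 + 20736 + 2304) = 168, so the distance is |-408|/168 = 17/7.

17/7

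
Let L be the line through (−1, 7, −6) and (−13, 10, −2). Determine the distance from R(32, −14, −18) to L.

A direction vector is d = (−12, 3, 4).
AP = (33, −21, −12), and AP × d = (−48, 12, −153).
|AP × d|² = 25857 and |d|² = 169, so the distance is √(25857/169) = √153 = 3√17.

3√17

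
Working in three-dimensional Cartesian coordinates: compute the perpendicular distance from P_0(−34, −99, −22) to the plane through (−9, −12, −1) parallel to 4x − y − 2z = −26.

Parallel planes share the normal n = (4, −1, −2); since (−9, −12, −1) lies on the plane, its equation is 4x − y − 2z = -22.
Then n·(−34, −99, −22) − (−22) = 29.
|n| = √(16 + 1 + 4) = √21, so the distance is |29|/√21 = 29√21/21.

29√21/21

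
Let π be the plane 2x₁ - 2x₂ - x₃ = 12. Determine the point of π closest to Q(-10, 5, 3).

(0, -5, -2)

The perpendicular from Q has direction n = (2, -2, -1): r = (-10, 5, 3) + λ(2, -2, -1).
Substitute into the plane: n·(Q + λn) = 12 gives -33 + 9λ = 12, so λ = 5.
Foot = (-10, 5, 3) + 5·(2, -2, -1) = (0, -5, -2).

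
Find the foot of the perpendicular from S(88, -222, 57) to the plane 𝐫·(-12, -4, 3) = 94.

(1060/13, -2914/13, 762/13)

The perpendicular from S has direction n = (-12, -4, 3): r = (88, -222, 57) + λ(-12, -4, 3).
Substitute into the plane: n·(S + λn) = 94 gives 3 + 169λ = 94, so λ = 7/13.
Foot = (88, -222, 57) + (7/13)·(-12, -4, 3) = (1060/13, -2914/13, 762/13).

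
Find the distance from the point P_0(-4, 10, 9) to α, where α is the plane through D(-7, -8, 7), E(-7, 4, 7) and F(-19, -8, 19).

5/√2

DE = (0, 12, 0) and DF = (-12, 0, 12), so a normal is n = DE × DF = (144, 0, 144).
n = (144, 0, 144); n·P − 0 = 720; |n| = 144√2; distance = 720/(144√2) = 5√2/2.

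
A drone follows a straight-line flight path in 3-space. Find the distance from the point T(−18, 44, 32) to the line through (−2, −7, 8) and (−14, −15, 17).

√3433

A direction vector is d = (−12, −8, 9).
AP = (−16, 51, 24); AP·d = 0, |AP|² = 3433, |d|² = 289.
distance² = |AP|² − (AP·d)²/|d|² = 3433 − 0/289 = 3433, so the distance is √3433.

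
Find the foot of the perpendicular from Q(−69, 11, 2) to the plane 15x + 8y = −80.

The perpendicular from Q has direction n = (15, 8, 0): r = (−69, 11, 2) + μ(15, 8, 0).
Substitute into the plane: n·(Q + μn) = -80 gives -947 + 289μ = -80, so μ = 3.
Foot = (−69, 11, 2) + 3·(15, 8, 0) = (−24, 35, 2).

(-24, 35, 2)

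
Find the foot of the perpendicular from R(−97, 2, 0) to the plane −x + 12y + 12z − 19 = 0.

n = (−1, 12, 12), |n|² = 289, and n·R − 19 = 102.
t = 102/289 = 6/17, so the foot is R − t·n = (−97, 2, 0) − (6/17)·(−1, 12, 12) = (−1643/17, −38/17, −72/17).

(-1643/17, -38/17, -72/17)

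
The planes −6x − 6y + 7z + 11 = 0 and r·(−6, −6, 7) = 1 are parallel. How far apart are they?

With common normal n = (−6, −6, 7) (|n| = 11), the distance is |(-11) − 1|/|n| = 12/11.

12/11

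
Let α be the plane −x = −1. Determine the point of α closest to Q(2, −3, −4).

The perpendicular from Q has direction n = (−1, 0, 0): r = (2, −3, −4) + μ(−1, 0, 0).
Substitute into the plane: n·(Q + μn) = -1 gives -2 + 1μ = -1, so μ = 1.
Foot = (2, −3, −4) + 1·(−1, 0, 0) = (1, −3, −4).

(1, -3, -4)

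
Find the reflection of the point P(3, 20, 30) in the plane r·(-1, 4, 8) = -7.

(11, -12, -34)

n = (-1, 4, 8), |n|² = 81, n·P − (-7) = 324, so t = 324/81 = 4.
Foot F = P − 4·n = (7, 4, -2); the reflection is 2F − P = (11, -12, -34).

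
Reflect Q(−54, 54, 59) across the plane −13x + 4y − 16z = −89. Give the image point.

n = (−13, 4, −16), |n|² = 441, n·Q − (-89) = 63, so t = 63/441 = 1/7.
Foot F = Q − (1/7)·n = (−365/7, 374/7, 429/7); the reflection is 2F − Q = (−352/7, 370/7, 445/7).

(-352/7, 370/7, 445/7)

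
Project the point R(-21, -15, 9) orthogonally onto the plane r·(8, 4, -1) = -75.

n = (8, 4, -1), |n|² = 81, and n·R − (-75) = -162.
t = -162/81 = -2, so the foot is R − t·n = (-21, -15, 9) − (-2)·(8, 4, -1) = (-5, -7, 7).

(-5, -7, 7)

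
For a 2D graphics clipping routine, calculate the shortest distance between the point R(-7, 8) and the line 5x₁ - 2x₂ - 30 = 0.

81/√29

The normal to the line is n = (5, -2) with |n| = √29.
|n·R − 30| = |-51 − 30| = 81, so the distance is 81/√29 = 81√29/29.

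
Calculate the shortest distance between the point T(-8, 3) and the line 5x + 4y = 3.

31√41/41

The normal to the line is n = (5, 4) with |n| = √41.
|n·T − 3| = |-28 − 3| = 31, so the distance is 31/√41.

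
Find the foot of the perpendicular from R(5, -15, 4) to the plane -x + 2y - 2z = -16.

n = (-1, 2, -2), |n|² = 9, and n·R − (-16) = -27.
t = -27/9 = -3, so the foot is R − t·n = (5, -15, 4) − (-3)·(-1, 2, -2) = (2, -9, -2).

(2, -9, -2)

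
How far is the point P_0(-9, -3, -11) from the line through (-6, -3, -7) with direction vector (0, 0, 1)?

3

Direction vector d = (0, 0, 1).
AP = (-3, 0, -4), and AP × d = (0, 3, 0).
|AP × d|² = 9 and |d|² = 1, so the distance is √9 = 3.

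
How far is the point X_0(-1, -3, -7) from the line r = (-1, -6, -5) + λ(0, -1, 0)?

Direction vector d = (0, -1, 0).
AP = (0, 3, -2); AP·d = -3, |AP|² = 13, |d|² = 1.
distance² = |AP|² − (AP·d)²/|d|² = 13 − 9/1 = 4, so the distance is 2.

2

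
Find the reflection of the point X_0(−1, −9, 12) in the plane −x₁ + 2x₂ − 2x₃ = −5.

(-9, 7, -4)

With n = (−1, 2, −2), the signed offset is (n·X_0 − (-5))/|n|² = -36/9 = -4.
X_0' = X_0 − 2t·n = (−1, −9, 12) − (-8)·(−1, 2, −2) = (−9, 7, −4).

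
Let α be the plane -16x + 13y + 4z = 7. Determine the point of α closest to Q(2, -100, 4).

n = (-16, 13, 4), |n|² = 441, and n·Q − 7 = -1323.
t = -1323/441 = -3, so the foot is Q − t·n = (2, -100, 4) − (-3)·(-16, 13, 4) = (-46, -61, 16).

(-46, -61, 16)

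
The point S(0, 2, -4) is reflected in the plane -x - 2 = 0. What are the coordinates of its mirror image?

(-4, 2, -4)

With n = (-1, 0, 0), the signed offset is (n·S − 2)/|n|² = -2/1 = -2.
S' = S − 2t·n = (0, 2, -4) − (-4)·(-1, 0, 0) = (-4, 2, -4).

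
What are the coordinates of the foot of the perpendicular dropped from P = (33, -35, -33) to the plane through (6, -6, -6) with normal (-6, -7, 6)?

n = (-6, -7, 6), |n|² = 121, and n·P − (-30) = -121.
t = -121/121 = -1, so the foot is P − t·n = (33, -35, -33) − (-1)·(-6, -7, 6) = (27, -42, -27).

(27, -42, -27)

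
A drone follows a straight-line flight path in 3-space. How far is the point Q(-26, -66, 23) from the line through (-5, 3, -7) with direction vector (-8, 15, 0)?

3√389

Direction vector d = (-8, 15, 0).
AP = (-21, -69, 30); AP·d = -867, |AP|² = 6102, |d|² = 289.
distance² = |AP|² − (AP·d)²/|d|² = 6102 − 751689/289 = 3501, so the distance is 3√389.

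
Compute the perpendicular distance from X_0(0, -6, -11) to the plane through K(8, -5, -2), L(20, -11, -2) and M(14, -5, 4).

1/√6

KL = (12, -6, 0) and KM = (6, 0, 6), so a normal is n = KL × KM = (-36, -72, 36).
Then n·(0, -6, -11) - 0 = 36.
|n| = √(1296 + 5184 + 1296) = 36√6, so the distance is |36|/(36√6) = 1/√6.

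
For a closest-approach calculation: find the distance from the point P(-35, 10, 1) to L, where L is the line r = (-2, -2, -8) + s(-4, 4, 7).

3√65

Direction vector d = (-4, 4, 7).
AP = (-33, 12, 9); AP·d = 243, |AP|² = 1314, |d|² = 81.
distance² = |AP|² − (AP·d)²/|d|² = 1314 − 59049/81 = 585, so the distance is 3√65.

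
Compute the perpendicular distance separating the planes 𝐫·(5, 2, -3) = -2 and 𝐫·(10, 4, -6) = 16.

10/√38

Divide the second equation by 2 to match normals: 5x₁ + 2x₂ - 3x₃ = 8.
With common normal n = (5, 2, -3) (|n| = √38), the distance is |(-2) − 8|/|n| = 10/√38 = 5√38/19.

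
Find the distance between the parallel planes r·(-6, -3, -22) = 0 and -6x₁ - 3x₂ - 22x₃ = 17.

Both planes have normal n = (-6, -3, -22), |n| = 23. Any point on the first plane is at distance |17 − 0|/|n| = 17/23 from the second.

17/23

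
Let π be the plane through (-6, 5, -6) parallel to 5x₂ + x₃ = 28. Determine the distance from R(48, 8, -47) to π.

Parallel planes share the normal n = (0, 5, 1); since (-6, 5, -6) lies on the plane, its equation is 5x₂ + x₃ = 19.
n = (0, 5, 1); n·P − 19 = -26; |n| = √26; distance = 26/√26 = √26.

√26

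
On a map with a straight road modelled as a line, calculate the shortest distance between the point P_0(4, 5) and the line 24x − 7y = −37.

98/25

d = |24·4 + (-7)·5 − (-37)| / √(576 + 49) = |98|/25 = 98/25.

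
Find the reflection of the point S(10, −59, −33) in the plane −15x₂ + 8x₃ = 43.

(10, 1, -65)

With n = (0, −15, 8), the signed offset is (n·S − 43)/|n|² = 578/289 = 2.
S' = S − 2t·n = (10, −59, −33) − 4·(0, −15, 8) = (10, 1, −65).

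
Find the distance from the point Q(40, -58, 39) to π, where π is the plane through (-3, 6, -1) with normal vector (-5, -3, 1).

17/√35

The plane has equation n·(r − (-3, 6, -1)) = 0, i.e. n·r = -4.
d = |(-5)·40 + (-3)·(-58) + 1·39 − (-4)| / √(25 + 9 + 1) = |17| / √35 = 17/√35.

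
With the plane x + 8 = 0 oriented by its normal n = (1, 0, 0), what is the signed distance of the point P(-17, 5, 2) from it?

-9

n·P − (-8) = -9.
|n| = 1, so the signed distance is -9/1 = -9.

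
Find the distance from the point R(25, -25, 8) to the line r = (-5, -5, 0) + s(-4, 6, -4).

2√69

Direction vector d = (-4, 6, -4).
AP = (30, -20, 8); AP·d = -272, |AP|² = 1364, |d|² = 68.
distance² = |AP|² − (AP·d)²/|d|² = 1364 − 73984/68 = 276, so the distance is 2√69.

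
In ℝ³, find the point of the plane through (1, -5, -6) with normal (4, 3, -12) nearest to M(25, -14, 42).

(37, -5, 6)

n = (4, 3, -12), |n|² = 169, and n·M − 61 = -507.
t = -507/169 = -3, so the foot is M − t·n = (25, -14, 42) − (-3)·(4, 3, -12) = (37, -5, 6).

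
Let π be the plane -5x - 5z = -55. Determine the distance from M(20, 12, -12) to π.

3/√2

Normal vector n = (-5, 0, -5), and n·(20, 12, -12) - (-55) = 15.
|n| = √(25 + 0 + 25) = 5√2, so the distance is |15|/(5√2) = 3√2/2.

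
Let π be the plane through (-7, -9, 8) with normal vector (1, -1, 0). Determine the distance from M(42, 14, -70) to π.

13√2

The plane has equation n·(r − (-7, -9, 8)) = 0, i.e. n·r = 2.
Then n·(42, 14, -70) - 2 = 26.
|n| = √(1 + 1 + 0) = √2, so the distance is |26|/√2 = 13√2.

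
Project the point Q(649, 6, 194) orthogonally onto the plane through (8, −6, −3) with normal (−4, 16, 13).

n = (−4, 16, 13), |n|² = 441, and n·Q − (-167) = 189.
t = 189/441 = 3/7, so the foot is Q − t·n = (649, 6, 194) − (3/7)·(−4, 16, 13) = (4555/7, −6/7, 1319/7).

(4555/7, -6/7, 1319/7)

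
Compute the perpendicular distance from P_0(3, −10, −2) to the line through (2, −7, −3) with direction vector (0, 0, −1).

√10

Direction vector d = (0, 0, −1).
AP = (1, −3, 1); AP·d = -1, |AP|² = 11, |d|² = 1.
distance² = |AP|² − (AP·d)²/|d|² = 11 − 1/1 = 10, so the distance is √10.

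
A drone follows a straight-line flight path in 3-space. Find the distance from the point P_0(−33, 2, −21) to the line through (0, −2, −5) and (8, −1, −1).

√65

A direction vector is d = (8, 1, 4).
AP = (−33, 4, −16); AP·d = -324, |AP|² = 1361, |d|² = 81.
distance² = |AP|² − (AP·d)²/|d|² = 1361 − 104976/81 = 65, so the distance is √65.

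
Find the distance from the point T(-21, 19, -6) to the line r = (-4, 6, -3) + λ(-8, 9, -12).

√178

Direction vector d = (-8, 9, -12).
AP = (-17, 13, -3), and AP × d = (-129, -180, -49).
|AP × d|² = 51442 and |d|² = 289, so the distance is √(51442/289) = √178.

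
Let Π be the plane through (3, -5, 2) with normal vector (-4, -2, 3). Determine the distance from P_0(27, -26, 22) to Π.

6/√29

The plane has equation n·(r − (3, -5, 2)) = 0, i.e. n·r = 4.
Then n·(27, -26, 22) - 4 = 6.
|n| = √(16 + 4 + 9) = √29, so the distance is |6|/√29 = 6√29/29.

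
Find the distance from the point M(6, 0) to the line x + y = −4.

5√2

d = |1·6 + 1·0 − (-4)| / √(1 + 1) = |10|/√2 = 5√2.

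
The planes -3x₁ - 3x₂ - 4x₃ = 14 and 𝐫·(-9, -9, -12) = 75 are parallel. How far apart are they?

11/√34

Divide the second equation by 3 to match normals: -3x₁ - 3x₂ - 4x₃ = 25.
With common normal n = (-3, -3, -4) (|n| = √34), the distance is |14 − 25|/|n| = 11/√34.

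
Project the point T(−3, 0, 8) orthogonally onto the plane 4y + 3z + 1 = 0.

(-3, -4, 5)

n = (0, 4, 3), |n|² = 25, and n·T − (-1) = 25.
t = 25/25 = 1, so the foot is T − t·n = (−3, 0, 8) − 1·(0, 4, 3) = (−3, −4, 5).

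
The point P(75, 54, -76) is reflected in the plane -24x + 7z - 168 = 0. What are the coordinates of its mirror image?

With n = (-24, 0, 7), the signed offset is (n·P − 168)/|n|² = -2500/625 = -4.
P' = P − 2t·n = (75, 54, -76) − (-8)·(-24, 0, 7) = (-117, 54, -20).

(-117, 54, -20)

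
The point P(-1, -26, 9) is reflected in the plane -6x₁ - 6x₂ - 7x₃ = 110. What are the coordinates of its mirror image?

(-23/11, -298/11, 85/11)

n = (-6, -6, -7), |n|² = 121, n·P − 110 = -11, so t = -11/121 = -1/11.
Foot F = P − (-1/11)·n = (-17/11, -292/11, 92/11); the reflection is 2F − P = (-23/11, -298/11, 85/11).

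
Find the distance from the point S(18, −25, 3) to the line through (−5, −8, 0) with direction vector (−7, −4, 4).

Direction vector d = (−7, −4, 4).
AP = (23, −17, 3), and AP × d = (−56, −113, −211).
|AP × d|² = 60426 and |d|² = 81, so the distance is √(60426/81) = √746.

√746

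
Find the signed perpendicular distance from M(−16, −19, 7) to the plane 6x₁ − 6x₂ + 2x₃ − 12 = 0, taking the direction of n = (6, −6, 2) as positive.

10/√19

n·M − 12 = 20.
|n| = 2√19, so the signed distance is 10/√19.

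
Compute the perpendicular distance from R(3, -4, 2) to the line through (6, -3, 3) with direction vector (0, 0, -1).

Direction vector d = (0, 0, -1).
AP = (-3, -1, -1), and AP × d = (1, -3, 0).
|AP × d|² = 10 and |d|² = 1, so the distance is √10.

√10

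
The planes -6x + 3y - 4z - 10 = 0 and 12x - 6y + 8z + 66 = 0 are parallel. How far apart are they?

23/√61

Divide the second equation by -2 to match normals: -6x + 3y - 4z = 33.
Both planes have normal n = (-6, 3, -4), |n| = √61. Any point on the first plane is at distance |33 − 10|/|n| = 23/√61 = 23√61/61 from the second.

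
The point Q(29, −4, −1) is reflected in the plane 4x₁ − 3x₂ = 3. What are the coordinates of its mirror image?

(-11, 26, -1)

n = (4, −3, 0), |n|² = 25, n·Q − 3 = 125, so t = 125/25 = 5.
Foot F = Q − 5·n = (9, 11, −1); the reflection is 2F − Q = (−11, 26, −1).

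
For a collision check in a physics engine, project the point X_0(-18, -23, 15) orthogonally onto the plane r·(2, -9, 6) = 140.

(-20, -14, 9)

n = (2, -9, 6), |n|² = 121, and n·X_0 − 140 = 121.
t = 121/121 = 1, so the foot is X_0 − t·n = (-18, -23, 15) − 1·(2, -9, 6) = (-20, -14, 9).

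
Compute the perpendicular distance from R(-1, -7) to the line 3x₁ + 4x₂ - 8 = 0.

d = |3·(-1) + 4·(-7) − 8| / √(9 + 16) = |-39|/5 = 39/5.

39/5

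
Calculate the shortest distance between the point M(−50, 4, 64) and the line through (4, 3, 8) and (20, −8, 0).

2√521

A direction vector is d = (16, −11, −8).
AP = (−54, 1, 56), and AP × d = (608, 464, 578).
|AP × d|² = 919044 and |d|² = 441, so the distance is √(919044/441) = √2084 = 2√521.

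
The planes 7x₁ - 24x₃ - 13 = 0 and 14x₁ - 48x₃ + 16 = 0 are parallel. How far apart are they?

21/25

Divide the second equation by 2 to match normals: 7x₁ - 24x₃ = -8.
Both planes have normal n = (7, 0, -24), |n| = 25. Any point on the first plane is at distance |(-8) − 13|/|n| = 21/25 from the second.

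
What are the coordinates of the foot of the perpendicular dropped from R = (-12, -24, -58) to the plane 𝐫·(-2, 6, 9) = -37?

The perpendicular from R has direction n = (-2, 6, 9): r = (-12, -24, -58) + λ(-2, 6, 9).
Substitute into the plane: n·(R + λn) = -37 gives -642 + 121λ = -37, so λ = 5.
Foot = (-12, -24, -58) + 5·(-2, 6, 9) = (-22, 6, -13).

(-22, 6, -13)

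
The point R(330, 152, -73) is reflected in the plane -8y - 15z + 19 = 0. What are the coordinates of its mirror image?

n = (0, -8, -15), |n|² = 289, n·R − (-19) = -102, so t = -102/289 = -6/17.
Foot F = R − (-6/17)·n = (330, 2536/17, -1331/17); the reflection is 2F − R = (330, 2488/17, -1421/17).

(330, 2488/17, -1421/17)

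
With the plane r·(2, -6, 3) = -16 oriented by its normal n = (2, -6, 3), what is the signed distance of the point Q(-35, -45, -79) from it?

-3

n·Q − (-16) = -21.
|n| = 7, so the signed distance is -21/7 = -3.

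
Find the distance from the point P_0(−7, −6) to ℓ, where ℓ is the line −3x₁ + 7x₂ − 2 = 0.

The normal to the line is n = (−3, 7) with |n| = √58.
|n·P_0 − 2| = |-21 − 2| = 23, so the distance is 23/√58.

23√58/58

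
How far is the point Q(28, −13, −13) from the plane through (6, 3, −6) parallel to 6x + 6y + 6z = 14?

Parallel planes share the normal n = (6, 6, 6); since (6, 3, −6) lies on the plane, its equation is 6x + 6y + 6z = 18.
Then n·(28, −13, −13) − 18 = −6.
|n| = √(36 + 36 + 36) = 6√3, so the distance is |-6|/(6√3) = √3/3.

1/√3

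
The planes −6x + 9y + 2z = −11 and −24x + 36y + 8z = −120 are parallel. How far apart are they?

19/11

Divide the second equation by 4 to match normals: −6x + 9y + 2z = -30.
With common normal n = (−6, 9, 2) (|n| = 11), the distance is |(-11) − (-30)|/|n| = 19/11.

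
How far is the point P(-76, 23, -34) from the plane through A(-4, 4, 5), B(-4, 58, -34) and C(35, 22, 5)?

1

AB = (0, 54, -39) and AC = (39, 18, 0), so a normal is n = AB × AC = (702, -1521, -2106).
Then n·(-76, 23, -34) - (-19422) = 2691.
|n| = √(492804 + 2313441 + 4435236) = 2691, so the distance is |2691|/2691 = 1.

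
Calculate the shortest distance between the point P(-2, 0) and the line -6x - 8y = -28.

d = |(-6)·(-2) + (-8)·0 − (-28)| / √(36 + 64) = |40|/10 = 4.

4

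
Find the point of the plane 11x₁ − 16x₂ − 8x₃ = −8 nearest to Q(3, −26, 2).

n = (11, −16, −8), |n|² = 441, and n·Q − (-8) = 441.
t = 441/441 = 1, so the foot is Q − t·n = (3, −26, 2) − 1·(11, −16, −8) = (−8, −10, 10).

(-8, -10, 10)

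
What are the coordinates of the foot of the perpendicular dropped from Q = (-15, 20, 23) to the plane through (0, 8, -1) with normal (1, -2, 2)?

n = (1, -2, 2), |n|² = 9, and n·Q − (-18) = 9.
t = 9/9 = 1, so the foot is Q − t·n = (-15, 20, 23) − 1·(1, -2, 2) = (-16, 22, 21).

(-16, 22, 21)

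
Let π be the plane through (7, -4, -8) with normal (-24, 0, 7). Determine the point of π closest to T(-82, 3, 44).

The perpendicular from T has direction n = (-24, 0, 7): r = (-82, 3, 44) + t(-24, 0, 7).
Substitute into the plane: n·(T + tn) = -224 gives 2276 + 625t = -224, so t = -4.
Foot = (-82, 3, 44) + (-4)·(-24, 0, 7) = (14, 3, 16).

(14, 3, 16)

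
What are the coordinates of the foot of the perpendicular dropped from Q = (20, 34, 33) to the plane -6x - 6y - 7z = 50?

(-10, 4, -2)

The perpendicular from Q has direction n = (-6, -6, -7): r = (20, 34, 33) + μ(-6, -6, -7).
Substitute into the plane: n·(Q + μn) = 50 gives -555 + 121μ = 50, so μ = 5.
Foot = (20, 34, 33) + 5·(-6, -6, -7) = (-10, 4, -2).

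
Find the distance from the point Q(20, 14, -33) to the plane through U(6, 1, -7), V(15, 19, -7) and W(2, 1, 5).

1

UV = (9, 18, 0) and UW = (-4, 0, 12), so a normal is n = UV × UW = (216, -108, 72).
Then n·(20, 14, -33) - 684 = -252.
|n| = √(46656 + 11664 + 5184) = 252, so the distance is |-252|/252 = 1.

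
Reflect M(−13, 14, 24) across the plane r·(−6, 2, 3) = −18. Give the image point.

(35, -2, 0)

n = (−6, 2, 3), |n|² = 49, n·M − (-18) = 196, so t = 196/49 = 4.
Foot F = M − 4·n = (11, 6, 12); the reflection is 2F − M = (35, −2, 0).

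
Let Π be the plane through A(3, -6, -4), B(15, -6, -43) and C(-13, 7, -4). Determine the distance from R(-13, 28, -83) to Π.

AB = (12, 0, -39) and AC = (-16, 13, 0), so a normal is n = AB × AC = (507, 624, 156).
d = |507·(-13) + 624·28 + 156·(-83) − (-2847)| / √(257049 + 389376 + 24336) = |780| / 819 = 20/21.

20/21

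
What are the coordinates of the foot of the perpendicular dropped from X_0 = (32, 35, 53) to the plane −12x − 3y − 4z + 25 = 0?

n = (−12, −3, −4), |n|² = 169, and n·X_0 − (-25) = -676.
t = -676/169 = -4, so the foot is X_0 − t·n = (32, 35, 53) − (-4)·(−12, −3, −4) = (−16, 23, 37).

(-16, 23, 37)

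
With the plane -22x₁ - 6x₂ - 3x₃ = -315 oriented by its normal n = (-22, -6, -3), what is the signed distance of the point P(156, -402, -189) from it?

n·P − (-315) = -138.
|n| = 23, so the signed distance is -138/23 = -6.

-6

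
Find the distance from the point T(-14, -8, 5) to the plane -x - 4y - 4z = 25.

√33/33

n = (-1, -4, -4); n·P − 25 = 1; |n| = √33; distance = 1/√33.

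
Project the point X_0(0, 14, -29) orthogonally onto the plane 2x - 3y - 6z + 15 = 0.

(-6, 23, -11)

The perpendicular from X_0 has direction n = (2, -3, -6): r = (0, 14, -29) + μ(2, -3, -6).
Substitute into the plane: n·(X_0 + μn) = -15 gives 132 + 49μ = -15, so μ = -3.
Foot = (0, 14, -29) + (-3)·(2, -3, -6) = (-6, 23, -11).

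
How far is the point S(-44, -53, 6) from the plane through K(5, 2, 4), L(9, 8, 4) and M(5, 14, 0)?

KL = (4, 6, 0) and KM = (0, 12, -4), so a normal is n = KL × KM = (-24, 16, 48).
n = (-24, 16, 48); n·P − 104 = 392; |n| = 56; distance = 392/56 = 7.

7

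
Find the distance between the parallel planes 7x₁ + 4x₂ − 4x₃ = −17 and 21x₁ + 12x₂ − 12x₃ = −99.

Divide the second equation by 3 to match normals: 7x₁ + 4x₂ − 4x₃ = -33.
With common normal n = (7, 4, −4) (|n| = 9), the distance is |(-17) − (-33)|/|n| = 16/9.

16/9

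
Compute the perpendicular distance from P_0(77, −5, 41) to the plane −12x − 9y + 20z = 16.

d = |(-12)·77 + (-9)·(-5) + 20·41 − 16| / √(144 + 81 + 400) = |-75| / 25 = 3.

3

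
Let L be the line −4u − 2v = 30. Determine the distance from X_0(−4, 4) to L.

11/√5

d = |(-4)·(-4) + (-2)·4 − 30| / √(16 + 4) = |-22|/(2√5) = 11√5/5.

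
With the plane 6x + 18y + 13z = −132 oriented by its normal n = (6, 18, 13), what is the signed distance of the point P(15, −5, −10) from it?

n·P − (-132) = 2.
|n| = 23, so the signed distance is 2/23.

2/23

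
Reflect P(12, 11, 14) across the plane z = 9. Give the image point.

n = (0, 0, 1), |n|² = 1, n·P − 9 = 5, so t = 5/1 = 5.
Foot F = P − 5·n = (12, 11, 9); the reflection is 2F − P = (12, 11, 4).

(12, 11, 4)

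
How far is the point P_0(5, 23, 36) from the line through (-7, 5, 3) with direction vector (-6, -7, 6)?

3√173

Direction vector d = (-6, -7, 6).
AP = (12, 18, 33); AP·d = 0, |AP|² = 1557, |d|² = 121.
distance² = |AP|² − (AP·d)²/|d|² = 1557 − 0/121 = 1557, so the distance is 3√173.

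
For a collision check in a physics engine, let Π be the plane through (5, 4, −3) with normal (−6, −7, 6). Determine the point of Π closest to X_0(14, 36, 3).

The perpendicular from X_0 has direction n = (−6, −7, 6): r = (14, 36, 3) + t(−6, −7, 6).
Substitute into the plane: n·(X_0 + tn) = -76 gives -318 + 121t = -76, so t = 2.
Foot = (14, 36, 3) + 2·(−6, −7, 6) = (2, 22, 15).

(2, 22, 15)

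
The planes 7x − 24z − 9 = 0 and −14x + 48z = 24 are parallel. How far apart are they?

21/25

Divide the second equation by -2 to match normals: 7x − 24z = -12.
With common normal n = (7, 0, −24) (|n| = 25), the distance is |9 − (-12)|/|n| = 21/25.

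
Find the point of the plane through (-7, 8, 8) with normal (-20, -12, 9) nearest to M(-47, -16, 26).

The perpendicular from M has direction n = (-20, -12, 9): r = (-47, -16, 26) + μ(-20, -12, 9).
Substitute into the plane: n·(M + μn) = 116 gives 1366 + 625μ = 116, so μ = -2.
Foot = (-47, -16, 26) + (-2)·(-20, -12, 9) = (-7, 8, 8).

(-7, 8, 8)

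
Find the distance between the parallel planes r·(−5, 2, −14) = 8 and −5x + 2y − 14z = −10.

With common normal n = (−5, 2, −14) (|n| = 15), the distance is |8 − (-10)|/|n| = 18/15 = 6/5.

6/5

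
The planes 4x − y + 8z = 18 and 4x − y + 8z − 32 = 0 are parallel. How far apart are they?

Both planes have normal n = (4, −1, 8), |n| = 9. Any point on the first plane is at distance |32 − 18|/|n| = 14/9 from the second.

14/9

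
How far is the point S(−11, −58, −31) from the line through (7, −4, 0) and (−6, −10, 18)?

A direction vector is d = (−13, −6, 18).
AP = (−18, −54, −31), and AP × d = (−1158, 727, −594).
|AP × d|² = 2222329 and |d|² = 529, so the distance is √(2222329/529) = √4201.

√4201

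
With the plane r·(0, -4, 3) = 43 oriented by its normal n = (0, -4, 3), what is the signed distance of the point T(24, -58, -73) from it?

-6

n·T − 43 = -30.
|n| = 5, so the signed distance is -30/5 = -6.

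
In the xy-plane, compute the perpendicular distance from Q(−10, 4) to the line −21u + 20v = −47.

The normal to the line is n = (−21, 20) with |n| = 29.
|n·Q − (-47)| = |290 − (-47)| = 337, so the distance is 337/29.

337/29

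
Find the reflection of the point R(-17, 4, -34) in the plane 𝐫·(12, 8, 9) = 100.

With n = (12, 8, 9), the signed offset is (n·R − 100)/|n|² = -578/289 = -2.
R' = R − 2t·n = (-17, 4, -34) − (-4)·(12, 8, 9) = (31, 36, 2).

(31, 36, 2)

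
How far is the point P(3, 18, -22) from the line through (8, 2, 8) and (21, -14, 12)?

2√185

A direction vector is d = (13, -16, 4).
AP = (-5, 16, -30); AP·d = -441, |AP|² = 1181, |d|² = 441.
distance² = |AP|² − (AP·d)²/|d|² = 1181 − 194481/441 = 740, so the distance is 2√185.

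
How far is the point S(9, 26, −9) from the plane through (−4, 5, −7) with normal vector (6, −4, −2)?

√14/14

The plane has equation n·(r − (−4, 5, −7)) = 0, i.e. n·r = -30.
d = |6·9 + (-4)·26 + (-2)·(-9) − (-30)| / √(36 + 16 + 4) = |-2| / (2√14) = √14/14.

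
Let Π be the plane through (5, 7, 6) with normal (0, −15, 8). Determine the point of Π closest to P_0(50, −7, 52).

(50, 23, 36)

n = (0, −15, 8), |n|² = 289, and n·P_0 − (-57) = 578.
t = 578/289 = 2, so the foot is P_0 − t·n = (50, −7, 52) − 2·(0, −15, 8) = (50, 23, 36).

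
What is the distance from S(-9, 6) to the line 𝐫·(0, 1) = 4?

The normal to the line is n = (0, 1) with |n| = 1.
|n·S − 4| = |6 − 4| = 2, so the distance is 2/1 = 2.

2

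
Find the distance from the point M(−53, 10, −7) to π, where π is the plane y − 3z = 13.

9√10/5

n = (0, 1, −3); n·P − 13 = 18; |n| = √10; distance = 18/√10.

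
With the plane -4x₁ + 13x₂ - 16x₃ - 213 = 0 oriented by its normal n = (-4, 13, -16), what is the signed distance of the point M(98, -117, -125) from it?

n·M − 213 = -126.
|n| = 21, so the signed distance is -126/21 = -6.

-6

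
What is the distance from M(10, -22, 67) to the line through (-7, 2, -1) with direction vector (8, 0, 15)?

Direction vector d = (8, 0, 15).
AP = (17, -24, 68), and AP × d = (-360, 289, 192).
|AP × d|² = 249985 and |d|² = 289, so the distance is √(249985/289) = √865.

√865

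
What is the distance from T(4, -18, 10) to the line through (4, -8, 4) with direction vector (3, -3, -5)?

Direction vector d = (3, -3, -5).
AP = (0, -10, 6); AP·d = 0, |AP|² = 136, |d|² = 43.
distance² = |AP|² − (AP·d)²/|d|² = 136 − 0/43 = 136, so the distance is 2√34.

2√34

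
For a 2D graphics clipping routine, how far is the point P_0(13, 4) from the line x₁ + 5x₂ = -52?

d = |1·13 + 5·4 − (-52)| / √(1 + 25) = |85|/√26 = 85/√26.

85/√26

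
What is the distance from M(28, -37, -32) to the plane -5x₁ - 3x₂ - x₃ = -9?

n = (-5, -3, -1); n·P − (-9) = 12; |n| = √35; distance = 12/√35.

12/√35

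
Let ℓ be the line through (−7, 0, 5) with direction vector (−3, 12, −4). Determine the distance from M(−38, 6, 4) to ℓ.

√829

Direction vector d = (−3, 12, −4).
AP = (−31, 6, −1); AP·d = 169, |AP|² = 998, |d|² = 169.
distance² = |AP|² − (AP·d)²/|d|² = 998 − 28561/169 = 829, so the distance is √829.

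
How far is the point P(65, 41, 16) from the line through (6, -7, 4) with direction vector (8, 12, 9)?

Direction vector d = (8, 12, 9).
AP = (59, 48, 12), and AP × d = (288, -435, 324).
|AP × d|² = 377145 and |d|² = 289, so the distance is √(377145/289) = √1305 = 3√145.

3√145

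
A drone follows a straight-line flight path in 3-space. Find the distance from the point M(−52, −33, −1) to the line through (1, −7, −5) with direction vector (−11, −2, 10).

Direction vector d = (−11, −2, 10).
AP = (−53, −26, 4), and AP × d = (−252, 486, −180).
|AP × d|² = 332100 and |d|² = 225, so the distance is √(332100/225) = √1476 = 6√41.

6√41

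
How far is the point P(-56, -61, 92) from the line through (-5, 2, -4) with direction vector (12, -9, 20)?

Direction vector d = (12, -9, 20).
AP = (-51, -63, 96), and AP × d = (-396, 2172, 1215).
|AP × d|² = 6350625 and |d|² = 625, so the distance is √(6350625/625) = √10161 = 3√1129.

3√1129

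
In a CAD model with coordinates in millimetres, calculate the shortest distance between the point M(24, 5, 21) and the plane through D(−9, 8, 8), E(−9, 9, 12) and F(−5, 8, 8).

25√17/17

DE = (0, 1, 4) and DF = (4, 0, 0), so a normal is n = DE × DF = (0, 16, −4).
n = (0, 16, −4); n·P − 96 = -100; |n| = 4√17; distance = 100/(4√17) = 25/√17.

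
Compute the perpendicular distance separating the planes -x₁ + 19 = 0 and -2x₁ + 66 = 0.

14

Divide the second equation by 2 to match normals: -x₁ = -33.
With common normal n = (-1, 0, 0) (|n| = 1), the distance is |(-19) − (-33)|/|n| = 14/1 = 14.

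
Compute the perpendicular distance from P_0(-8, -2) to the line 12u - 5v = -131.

45/13

d = |12·(-8) + (-5)·(-2) − (-131)| / √(144 + 25) = |45|/13 = 45/13.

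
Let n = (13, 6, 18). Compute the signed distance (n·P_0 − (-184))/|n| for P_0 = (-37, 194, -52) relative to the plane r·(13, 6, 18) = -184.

-3

n·P_0 − (-184) = -69.
|n| = 23, so the signed distance is -69/23 = -3.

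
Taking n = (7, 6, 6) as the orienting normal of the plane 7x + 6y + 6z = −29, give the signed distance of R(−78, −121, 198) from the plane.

-5

n·R − (-29) = -55.
|n| = 11, so the signed distance is -55/11 = -5.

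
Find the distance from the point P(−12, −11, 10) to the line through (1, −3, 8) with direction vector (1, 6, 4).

2√46

Direction vector d = (1, 6, 4).
AP = (−13, −8, 2); AP·d = -53, |AP|² = 237, |d|² = 53.
distance² = |AP|² − (AP·d)²/|d|² = 237 − 2809/53 = 184, so the distance is 2√46.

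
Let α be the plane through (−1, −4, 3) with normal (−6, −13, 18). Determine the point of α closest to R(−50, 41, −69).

(-68, 2, -15)

n = (−6, −13, 18), |n|² = 529, and n·R − 112 = -1587.
t = -1587/529 = -3, so the foot is R − t·n = (−50, 41, −69) − (-3)·(−6, −13, 18) = (−68, 2, −15).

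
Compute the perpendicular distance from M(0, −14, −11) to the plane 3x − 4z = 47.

3/5

n = (3, 0, −4); n·P − 47 = -3; |n| = 5; distance = 3/5.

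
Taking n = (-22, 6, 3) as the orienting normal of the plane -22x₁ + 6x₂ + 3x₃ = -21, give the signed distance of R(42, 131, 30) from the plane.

-27/23

n·R − (-21) = -27.
|n| = 23, so the signed distance is -27/23.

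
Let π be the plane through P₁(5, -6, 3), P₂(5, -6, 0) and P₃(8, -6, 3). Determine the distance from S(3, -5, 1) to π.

P₁P₂ = (0, 0, -3) and P₁P₃ = (3, 0, 0), so a normal is n = P₁P₂ × P₁P₃ = (0, -9, 0).
n = (0, -9, 0); n·P − 54 = -9; |n| = 9; distance = 9/9 = 1.

1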